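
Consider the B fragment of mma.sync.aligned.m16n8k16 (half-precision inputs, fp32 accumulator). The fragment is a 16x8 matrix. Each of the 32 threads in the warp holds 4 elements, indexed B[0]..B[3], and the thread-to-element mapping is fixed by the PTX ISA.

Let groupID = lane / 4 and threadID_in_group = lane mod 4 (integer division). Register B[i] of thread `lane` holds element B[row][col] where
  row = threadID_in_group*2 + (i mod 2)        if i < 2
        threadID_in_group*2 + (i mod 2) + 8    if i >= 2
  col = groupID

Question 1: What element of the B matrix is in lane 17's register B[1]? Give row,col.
lane 17->17/4=4, 17 mod 4=1
i=1  r:2·1+1+0->3  c:4

3,4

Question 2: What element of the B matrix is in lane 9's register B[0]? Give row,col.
2,2

L=9=>grp=9>>2=2, tig=9&3=1
[0]=>row 1·2+0+0=2  col grp=2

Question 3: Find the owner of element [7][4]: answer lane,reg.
19,1

c:4=>grp=4  r:7=>rB=0,tig=3,lo=1
L=4*4+3=19  i=0*2+1=1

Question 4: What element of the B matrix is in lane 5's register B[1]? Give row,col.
3,1

lane 5⇒5/4=1, 5 mod 4=1
i=1  r:2·1+1+0⇒3  c:1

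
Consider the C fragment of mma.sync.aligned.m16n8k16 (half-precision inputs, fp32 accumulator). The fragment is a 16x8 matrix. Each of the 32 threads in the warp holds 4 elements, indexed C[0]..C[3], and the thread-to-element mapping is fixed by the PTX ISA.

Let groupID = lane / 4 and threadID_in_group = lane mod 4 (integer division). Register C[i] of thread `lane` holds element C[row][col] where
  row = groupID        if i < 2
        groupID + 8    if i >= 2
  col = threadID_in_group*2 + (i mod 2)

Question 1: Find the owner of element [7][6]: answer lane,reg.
r=7→G=7,rhi=0  c=6→T=3,p=0
L=7*4+3=31  i=0*2+0=0

31,0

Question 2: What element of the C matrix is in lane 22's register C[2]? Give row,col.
lane 22->22/4=5, 22 mod 4=2
i=2  r:5+8->13  c:2·2+0->4

13,4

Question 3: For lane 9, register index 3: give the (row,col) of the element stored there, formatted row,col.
10,3

lane 9: gr=2 (9/4), th=1 (9%4)
i=3: r=2+8=10, c=1*2+1=3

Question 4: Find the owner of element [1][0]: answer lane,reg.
r=1⇒gr=1,Rb=0  c=0⇒th=0,odd=0
L=1*4+0=4  i=0*2+0=0

4,0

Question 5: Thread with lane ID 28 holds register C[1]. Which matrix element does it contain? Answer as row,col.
28: gr=7,th=0
[1] (7+0,0*2+1) = (7,1)

7,1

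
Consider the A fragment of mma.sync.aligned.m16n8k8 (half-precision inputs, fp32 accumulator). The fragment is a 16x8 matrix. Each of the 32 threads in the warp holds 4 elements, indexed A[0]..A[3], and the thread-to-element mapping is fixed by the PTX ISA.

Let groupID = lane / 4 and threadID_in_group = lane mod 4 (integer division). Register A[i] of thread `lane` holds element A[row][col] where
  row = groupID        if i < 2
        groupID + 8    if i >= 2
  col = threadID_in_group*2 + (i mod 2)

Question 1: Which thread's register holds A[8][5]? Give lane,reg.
2,3

r=8->g=0,rb=1  c=5->t=2,b0=1
L=0*4+2=2  i=1*2+1=3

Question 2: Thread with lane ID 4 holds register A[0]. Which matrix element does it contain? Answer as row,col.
4: g=1,t=0
[0] (1+0,0*2+0) = (1,0)

1,0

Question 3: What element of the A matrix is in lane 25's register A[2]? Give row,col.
L=25⇒gr=25>>2=6, th=25&3=1
[2]⇒row 6+8=14  col 1·2+0=2

14,2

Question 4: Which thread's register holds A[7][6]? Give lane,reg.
r=7->g=7,rb=0  c=6->t=3,b0=0
L=7*4+3=31  i=0*2+0=0

31,0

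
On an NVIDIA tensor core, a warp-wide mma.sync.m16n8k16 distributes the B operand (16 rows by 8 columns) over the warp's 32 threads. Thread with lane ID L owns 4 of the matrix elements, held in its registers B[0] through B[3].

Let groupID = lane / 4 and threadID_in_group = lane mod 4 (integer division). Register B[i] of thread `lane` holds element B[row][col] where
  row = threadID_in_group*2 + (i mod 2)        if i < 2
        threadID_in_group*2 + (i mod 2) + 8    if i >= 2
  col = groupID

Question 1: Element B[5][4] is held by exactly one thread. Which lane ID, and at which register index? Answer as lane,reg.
18,1

c=4→G=4  r=5→rhi=0,T=2,p=1
L=4*4+2=18  i=0*2+1=1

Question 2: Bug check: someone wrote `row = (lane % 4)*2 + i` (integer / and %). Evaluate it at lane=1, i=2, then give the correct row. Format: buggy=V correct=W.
buggy=4 correct=10

`(lane % 4)*2 + i`[1,2]→4
lane 1→1/4=0, 1 mod 4=1
i=2  r:2·1+0+8→10  c:0
row: 4 vs 10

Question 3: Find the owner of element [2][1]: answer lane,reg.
c: 1->gid=1  r: 2->r8=0,tid=1,i&1=0
L=1*4+1=5  i=0*2+0=0

5,0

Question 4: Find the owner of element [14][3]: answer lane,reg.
15,2

c=3⇒gr=3  r=14⇒Rb=1,th=3,odd=0
L=3*4+3=15  i=1*2+0=2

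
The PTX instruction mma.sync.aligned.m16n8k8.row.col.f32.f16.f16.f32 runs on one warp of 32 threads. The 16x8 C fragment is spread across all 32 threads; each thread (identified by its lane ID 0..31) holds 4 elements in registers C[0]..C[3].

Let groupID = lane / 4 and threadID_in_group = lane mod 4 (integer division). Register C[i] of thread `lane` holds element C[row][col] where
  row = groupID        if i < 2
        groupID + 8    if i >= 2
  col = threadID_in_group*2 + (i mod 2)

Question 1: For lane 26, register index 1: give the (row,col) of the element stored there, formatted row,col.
6,5

lane 26->26/4=6, 26 mod 4=2
i=1  r:6+0->6  c:2·2+1->5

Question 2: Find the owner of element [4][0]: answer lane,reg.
16,0

r:4=>grp=4,rB=0  c:0=>tig=0,lo=0
L=4*4+0=16  i=0*2+0=0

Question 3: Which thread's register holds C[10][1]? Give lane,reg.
r=10->g=2,rb=1  c=1->t=0,b0=1
L=2*4+0=8  i=1*2+1=3

8,3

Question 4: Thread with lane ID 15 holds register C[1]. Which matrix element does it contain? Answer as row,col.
L=15=>grp=15>>2=3, tig=15&3=3
[1]=>row 3+0=3  col 3·2+1=7

3,7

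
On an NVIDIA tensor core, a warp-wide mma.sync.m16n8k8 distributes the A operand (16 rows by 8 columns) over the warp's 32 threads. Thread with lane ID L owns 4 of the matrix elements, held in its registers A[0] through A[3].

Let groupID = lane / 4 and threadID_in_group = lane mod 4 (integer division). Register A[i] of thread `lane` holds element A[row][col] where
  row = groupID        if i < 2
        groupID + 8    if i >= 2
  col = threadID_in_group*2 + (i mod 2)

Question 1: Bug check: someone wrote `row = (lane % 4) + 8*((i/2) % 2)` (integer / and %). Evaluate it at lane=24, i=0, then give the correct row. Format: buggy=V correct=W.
buggy=0 correct=6

`(lane % 4) + 8*((i/2) % 2)`[24,0]⇒0
lane 24⇒24/4=6, 24 mod 4=0
i=0  r:6+0⇒6  c:2·0+0⇒0
row: 0 vs 6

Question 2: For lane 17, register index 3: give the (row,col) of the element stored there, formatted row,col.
lane 17->17/4=4, 17 mod 4=1
i=3  r:4+8->12  c:2·1+1->3

12,3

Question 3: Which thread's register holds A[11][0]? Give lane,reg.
r=11⇒gr=3,Rb=1  c=0⇒th=0,odd=0
L=3*4+0=12  i=1*2+0=2

12,2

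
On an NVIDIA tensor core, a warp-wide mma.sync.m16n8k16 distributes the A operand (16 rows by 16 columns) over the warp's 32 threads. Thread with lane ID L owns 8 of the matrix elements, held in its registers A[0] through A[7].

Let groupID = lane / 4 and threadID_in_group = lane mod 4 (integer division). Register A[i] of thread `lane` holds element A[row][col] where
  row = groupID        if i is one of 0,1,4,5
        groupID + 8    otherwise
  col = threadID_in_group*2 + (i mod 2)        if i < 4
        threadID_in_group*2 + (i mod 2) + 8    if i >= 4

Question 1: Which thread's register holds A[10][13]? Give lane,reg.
10,7

r=10→G=2,rhi=1  c=13→chi=1,T=2,p=1
L=2*4+2=10  i=1*4+1*2+1=7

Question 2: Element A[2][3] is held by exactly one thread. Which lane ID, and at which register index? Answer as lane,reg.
9,1

r=2⇒gr=2,Rb=0  c=3⇒Cb=0,th=1,odd=1
L=2*4+1=9  i=0*4+0*2+1=1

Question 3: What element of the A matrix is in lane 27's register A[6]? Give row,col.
14,14

lane 27→27/4=6, 27 mod 4=3
i=6  r:6+8→14  c:2·3+0+8→14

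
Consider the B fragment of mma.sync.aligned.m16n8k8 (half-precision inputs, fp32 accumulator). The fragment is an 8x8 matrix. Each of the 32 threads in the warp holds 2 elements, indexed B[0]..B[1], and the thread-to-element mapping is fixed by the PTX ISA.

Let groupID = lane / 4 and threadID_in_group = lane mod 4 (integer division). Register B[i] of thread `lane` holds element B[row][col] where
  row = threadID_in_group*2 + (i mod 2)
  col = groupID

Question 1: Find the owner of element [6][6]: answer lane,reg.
c=6→G=6  r=6→T=3,p=0
L=6*4+3=27  i=0=0

27,0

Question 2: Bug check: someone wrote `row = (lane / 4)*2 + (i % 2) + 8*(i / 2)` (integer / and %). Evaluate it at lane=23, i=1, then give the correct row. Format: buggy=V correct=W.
buggy=11 correct=7

`(lane / 4)*2 + (i % 2) + 8*(i / 2)`[23,1]->11
23: g=5,t=3
[1] (3*2+1,5) = (7,5)
row: 11 vs 7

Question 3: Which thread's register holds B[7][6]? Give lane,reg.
27,1

c:6=>grp=6  r:7=>tig=3,lo=1
L=6*4+3=27  i=1=1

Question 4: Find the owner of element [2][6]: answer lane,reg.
25,0

c:6=>grp=6  r:2=>tig=1,lo=0
L=6*4+1=25  i=0=0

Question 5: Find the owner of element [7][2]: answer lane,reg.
c: 2->gid=2  r: 7->tid=3,i&1=1
L=2*4+3=11  i=1=1

11,1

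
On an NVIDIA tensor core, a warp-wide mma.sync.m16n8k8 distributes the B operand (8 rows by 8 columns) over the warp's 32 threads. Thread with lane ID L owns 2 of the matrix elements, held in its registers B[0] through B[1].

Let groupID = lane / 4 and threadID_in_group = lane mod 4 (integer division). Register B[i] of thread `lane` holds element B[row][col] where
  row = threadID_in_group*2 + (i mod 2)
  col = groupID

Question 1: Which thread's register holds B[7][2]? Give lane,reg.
c: 2->gid=2  r: 7->tid=3,i&1=1
L=2*4+3=11  i=1=1

11,1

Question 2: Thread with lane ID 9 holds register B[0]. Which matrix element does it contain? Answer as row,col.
2,2

lane 9: gid=2 (9/4), tid=1 (9%4)
i=0: r=1*2+0=2, c=gid=2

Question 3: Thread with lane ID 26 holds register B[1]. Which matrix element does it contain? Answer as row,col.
lane 26=>26/4=6, 26 mod 4=2
i=1  r:2·2+1=>5  c:6

5,6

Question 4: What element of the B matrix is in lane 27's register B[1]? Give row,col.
7,6

lane 27: gr=6 (27/4), th=3 (27%4)
i=1: r=3*2+1=7, c=gr=6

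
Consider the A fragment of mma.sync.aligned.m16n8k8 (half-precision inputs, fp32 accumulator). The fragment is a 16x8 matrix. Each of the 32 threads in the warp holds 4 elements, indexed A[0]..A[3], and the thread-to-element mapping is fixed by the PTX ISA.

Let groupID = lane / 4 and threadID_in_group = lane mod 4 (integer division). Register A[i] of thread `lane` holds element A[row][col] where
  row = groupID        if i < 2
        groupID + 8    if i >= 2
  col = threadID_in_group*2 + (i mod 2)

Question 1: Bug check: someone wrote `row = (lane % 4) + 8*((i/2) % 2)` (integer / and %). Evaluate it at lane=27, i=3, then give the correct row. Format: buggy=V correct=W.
buggy=11 correct=14

`(lane % 4) + 8*((i/2) % 2)`[27,3]->11
27: g=6,t=3
[3] (6+8,3*2+1) = (14,7)
row: 11 vs 14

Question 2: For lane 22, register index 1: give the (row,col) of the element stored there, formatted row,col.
lane 22→22/4=5, 22 mod 4=2
i=1  r:5+0→5  c:2·2+1→5

5,5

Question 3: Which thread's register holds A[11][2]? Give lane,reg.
13,2

r:11=>grp=3,rB=1  c:2=>tig=1,lo=0
L=3*4+1=13  i=1*2+0=2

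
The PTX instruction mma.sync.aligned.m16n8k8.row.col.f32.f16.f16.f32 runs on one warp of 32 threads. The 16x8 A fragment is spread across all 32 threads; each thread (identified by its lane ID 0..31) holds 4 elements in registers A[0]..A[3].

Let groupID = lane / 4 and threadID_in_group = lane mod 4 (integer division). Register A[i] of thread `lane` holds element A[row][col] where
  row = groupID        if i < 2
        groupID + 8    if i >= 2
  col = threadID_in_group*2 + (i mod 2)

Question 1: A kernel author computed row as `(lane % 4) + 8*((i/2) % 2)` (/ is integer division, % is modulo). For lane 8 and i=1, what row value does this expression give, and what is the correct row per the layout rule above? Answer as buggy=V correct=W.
`(lane % 4) + 8*((i/2) % 2)`[8,1]→0
lane 8→8/4=2, 8 mod 4=0
i=1  r:2+0→2  c:2·0+1→1
row: 0 vs 2

buggy=0 correct=2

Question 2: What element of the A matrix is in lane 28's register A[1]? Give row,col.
7,1

lane 28: grp=7 (28/4), tig=0 (28%4)
i=1: r=7+0=7, c=0*2+1=1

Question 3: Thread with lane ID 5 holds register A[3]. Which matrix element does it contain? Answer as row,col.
9,3

5: g=1,t=1
[3] (1+8,1*2+1) = (9,3)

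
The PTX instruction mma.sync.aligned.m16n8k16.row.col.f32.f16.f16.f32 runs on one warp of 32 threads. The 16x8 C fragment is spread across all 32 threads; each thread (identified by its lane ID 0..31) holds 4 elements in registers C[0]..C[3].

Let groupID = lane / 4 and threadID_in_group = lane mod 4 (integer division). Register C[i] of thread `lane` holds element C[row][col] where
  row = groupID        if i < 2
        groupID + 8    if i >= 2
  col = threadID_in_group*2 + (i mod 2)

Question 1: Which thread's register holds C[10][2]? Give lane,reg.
9,2

r:10=>grp=2,rB=1  c:2=>tig=1,lo=0
L=2*4+1=9  i=1*2+0=2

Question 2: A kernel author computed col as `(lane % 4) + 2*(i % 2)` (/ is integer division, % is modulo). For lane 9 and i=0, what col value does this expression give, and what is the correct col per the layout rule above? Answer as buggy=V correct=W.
buggy=1 correct=2

`(lane % 4) + 2*(i % 2)`[9,0]→1
lane 9: G=2 (9/4), T=1 (9%4)
i=0: r=2+0=2, c=1*2+0=2
col: 1 vs 2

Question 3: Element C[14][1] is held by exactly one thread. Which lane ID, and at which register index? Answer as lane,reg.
24,3

r=14⇒gr=6,Rb=1  c=1⇒th=0,odd=1
L=6*4+0=24  i=1*2+1=3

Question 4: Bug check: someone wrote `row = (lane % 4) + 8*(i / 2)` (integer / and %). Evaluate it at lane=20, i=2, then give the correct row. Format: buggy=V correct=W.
`(lane % 4) + 8*(i / 2)`[20,2]→8
L=20→G=20>>2=5, T=20&3=0
[2]→row 5+8=13  col 0·2+0=0
row: 8 vs 13

buggy=8 correct=13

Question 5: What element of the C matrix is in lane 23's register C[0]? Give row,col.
L=23=>grp=23>>2=5, tig=23&3=3
[0]=>row 5+0=5  col 3·2+0=6

5,6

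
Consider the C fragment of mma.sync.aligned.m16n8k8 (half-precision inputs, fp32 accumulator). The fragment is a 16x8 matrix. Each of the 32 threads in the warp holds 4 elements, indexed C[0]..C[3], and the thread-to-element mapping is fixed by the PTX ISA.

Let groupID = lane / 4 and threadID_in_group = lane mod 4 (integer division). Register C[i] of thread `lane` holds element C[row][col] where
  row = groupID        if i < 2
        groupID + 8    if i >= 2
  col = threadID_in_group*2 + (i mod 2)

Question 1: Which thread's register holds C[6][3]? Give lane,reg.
r: 6->gid=6,r8=0  c: 3->tid=1,i&1=1
L=6*4+1=25  i=0*2+1=1

25,1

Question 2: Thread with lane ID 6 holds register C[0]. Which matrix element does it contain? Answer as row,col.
lane 6: gid=1 (6/4), tid=2 (6%4)
i=0: r=1+0=1, c=2*2+0=4

1,4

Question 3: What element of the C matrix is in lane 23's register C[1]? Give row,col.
L=23->gid=23>>2=5, tid=23&3=3
[1]->row 5+0=5  col 3·2+1=7

5,7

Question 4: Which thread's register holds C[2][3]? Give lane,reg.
9,1

r=2⇒gr=2,Rb=0  c=3⇒th=1,odd=1
L=2*4+1=9  i=0*2+1=1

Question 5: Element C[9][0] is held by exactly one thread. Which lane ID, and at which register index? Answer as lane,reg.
4,2

r=9→G=1,rhi=1  c=0→T=0,p=0
L=1*4+0=4  i=1*2+0=2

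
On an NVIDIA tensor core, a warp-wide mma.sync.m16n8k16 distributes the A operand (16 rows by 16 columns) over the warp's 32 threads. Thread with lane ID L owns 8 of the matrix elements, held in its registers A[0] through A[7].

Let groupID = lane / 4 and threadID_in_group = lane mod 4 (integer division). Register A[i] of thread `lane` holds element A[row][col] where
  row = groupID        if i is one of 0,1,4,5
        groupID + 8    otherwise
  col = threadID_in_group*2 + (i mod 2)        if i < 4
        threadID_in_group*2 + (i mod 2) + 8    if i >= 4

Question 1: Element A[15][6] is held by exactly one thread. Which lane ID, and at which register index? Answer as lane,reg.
r=15→G=7,rhi=1  c=6→chi=0,T=3,p=0
L=7*4+3=31  i=0*4+1*2+0=2

31,2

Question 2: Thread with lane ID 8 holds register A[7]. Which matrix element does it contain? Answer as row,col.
10,9

lane 8: grp=2 (8/4), tig=0 (8%4)
i=7: r=2+8=10, c=0*2+1+8=9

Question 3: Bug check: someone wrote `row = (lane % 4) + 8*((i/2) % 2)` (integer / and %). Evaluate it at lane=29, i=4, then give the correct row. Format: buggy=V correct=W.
buggy=1 correct=7

`(lane % 4) + 8*((i/2) % 2)`[29,4]→1
29: G=7,T=1
[4] (7+0,1*2+0+8) = (7,10)
row: 1 vs 7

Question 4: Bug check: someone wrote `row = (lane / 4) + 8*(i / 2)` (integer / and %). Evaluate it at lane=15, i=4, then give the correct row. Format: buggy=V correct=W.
buggy=19 correct=3

`(lane / 4) + 8*(i / 2)`[15,4]⇒19
lane 15⇒15/4=3, 15 mod 4=3
i=4  r:3+0⇒3  c:2·3+0+8⇒14
row: 19 vs 3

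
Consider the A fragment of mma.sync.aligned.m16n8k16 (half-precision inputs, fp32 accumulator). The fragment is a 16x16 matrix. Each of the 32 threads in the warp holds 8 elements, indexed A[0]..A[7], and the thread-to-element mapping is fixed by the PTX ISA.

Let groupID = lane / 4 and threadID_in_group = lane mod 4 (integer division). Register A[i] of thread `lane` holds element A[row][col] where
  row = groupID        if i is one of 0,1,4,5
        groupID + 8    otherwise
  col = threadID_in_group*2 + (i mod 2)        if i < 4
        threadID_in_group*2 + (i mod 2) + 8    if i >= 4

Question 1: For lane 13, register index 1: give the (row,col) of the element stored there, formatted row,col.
L=13->gid=13>>2=3, tid=13&3=1
[1]->row 3+0=3  col 1·2+1+0=3

3,3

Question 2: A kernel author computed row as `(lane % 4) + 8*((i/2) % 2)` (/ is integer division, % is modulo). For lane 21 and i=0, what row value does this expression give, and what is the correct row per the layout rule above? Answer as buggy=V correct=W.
`(lane % 4) + 8*((i/2) % 2)`[21,0]->1
L=21->g=21>>2=5, t=21&3=1
[0]->row 5+0=5  col 1·2+0+0=2
row: 1 vs 5

buggy=1 correct=5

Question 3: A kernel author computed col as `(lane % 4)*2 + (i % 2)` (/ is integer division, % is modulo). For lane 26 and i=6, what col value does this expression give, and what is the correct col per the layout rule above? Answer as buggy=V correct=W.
`(lane % 4)*2 + (i % 2)`[26,6]->4
lane 26: g=6 (26/4), t=2 (26%4)
i=6: r=6+8=14, c=2*2+0+8=12
col: 4 vs 12

buggy=4 correct=12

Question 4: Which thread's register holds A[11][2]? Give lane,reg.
13,2

r=11⇒gr=3,Rb=1  c=2⇒Cb=0,th=1,odd=0
L=3*4+1=13  i=0*4+1*2+0=2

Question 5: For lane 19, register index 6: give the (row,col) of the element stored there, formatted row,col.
19: gr=4,th=3
[6] (4+8,3*2+0+8) = (12,14)

12,14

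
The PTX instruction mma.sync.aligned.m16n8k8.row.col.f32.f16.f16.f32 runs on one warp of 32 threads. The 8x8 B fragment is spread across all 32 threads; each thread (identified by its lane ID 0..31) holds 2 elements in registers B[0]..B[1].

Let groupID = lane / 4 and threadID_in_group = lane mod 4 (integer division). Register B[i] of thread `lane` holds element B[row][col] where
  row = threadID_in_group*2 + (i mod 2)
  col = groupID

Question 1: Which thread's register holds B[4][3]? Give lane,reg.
c=3->g=3  r=4->t=2,b0=0
L=3*4+2=14  i=0=0

14,0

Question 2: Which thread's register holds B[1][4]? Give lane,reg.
16,1

c: 4->gid=4  r: 1->tid=0,i&1=1
L=4*4+0=16  i=1=1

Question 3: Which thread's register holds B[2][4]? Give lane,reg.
17,0

c: 4->gid=4  r: 2->tid=1,i&1=0
L=4*4+1=17  i=0=0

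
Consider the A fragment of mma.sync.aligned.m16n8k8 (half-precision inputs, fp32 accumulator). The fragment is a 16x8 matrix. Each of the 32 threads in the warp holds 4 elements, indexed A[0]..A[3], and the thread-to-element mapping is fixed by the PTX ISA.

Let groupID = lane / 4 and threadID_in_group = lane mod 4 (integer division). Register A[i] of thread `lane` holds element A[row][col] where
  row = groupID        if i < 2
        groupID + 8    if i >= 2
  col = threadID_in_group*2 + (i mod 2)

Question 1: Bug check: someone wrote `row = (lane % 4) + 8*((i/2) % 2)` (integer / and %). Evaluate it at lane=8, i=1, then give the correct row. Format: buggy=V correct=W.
buggy=0 correct=2

`(lane % 4) + 8*((i/2) % 2)`[8,1]→0
L=8→G=8>>2=2, T=8&3=0
[1]→row 2+0=2  col 0·2+1=1
row: 0 vs 2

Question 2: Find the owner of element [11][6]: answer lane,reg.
15,2

r=11->g=3,rb=1  c=6->t=3,b0=0
L=3*4+3=15  i=1*2+0=2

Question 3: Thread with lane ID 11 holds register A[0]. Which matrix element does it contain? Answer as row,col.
L=11→G=11>>2=2, T=11&3=3
[0]→row 2+0=2  col 3·2+0=6

2,6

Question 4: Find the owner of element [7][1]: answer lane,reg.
r=7⇒gr=7,Rb=0  c=1⇒th=0,odd=1
L=7*4+0=28  i=0*2+1=1

28,1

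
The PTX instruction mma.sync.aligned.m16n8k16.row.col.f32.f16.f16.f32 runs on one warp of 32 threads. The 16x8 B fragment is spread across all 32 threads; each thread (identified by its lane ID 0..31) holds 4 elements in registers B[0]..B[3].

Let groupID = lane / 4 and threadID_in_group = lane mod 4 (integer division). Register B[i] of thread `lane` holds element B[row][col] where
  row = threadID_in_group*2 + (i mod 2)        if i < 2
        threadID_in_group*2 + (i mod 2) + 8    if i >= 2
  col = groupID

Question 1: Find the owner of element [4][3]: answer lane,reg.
14,0

c: 3->gid=3  r: 4->r8=0,tid=2,i&1=0
L=3*4+2=14  i=0*2+0=0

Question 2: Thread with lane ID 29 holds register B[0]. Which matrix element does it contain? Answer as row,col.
lane 29→29/4=7, 29 mod 4=1
i=0  r:2·1+0+0→2  c:7

2,7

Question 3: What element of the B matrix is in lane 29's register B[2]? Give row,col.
10,7

L=29→G=29>>2=7, T=29&3=1
[2]→row 1·2+0+8=10  col G=7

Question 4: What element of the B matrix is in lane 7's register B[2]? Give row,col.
lane 7⇒7/4=1, 7 mod 4=3
i=2  r:2·3+0+8⇒14  c:1

14,1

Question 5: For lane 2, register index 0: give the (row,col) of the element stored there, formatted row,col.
lane 2: gid=0 (2/4), tid=2 (2%4)
i=0: r=2*2+0+0=4, c=gid=0

4,0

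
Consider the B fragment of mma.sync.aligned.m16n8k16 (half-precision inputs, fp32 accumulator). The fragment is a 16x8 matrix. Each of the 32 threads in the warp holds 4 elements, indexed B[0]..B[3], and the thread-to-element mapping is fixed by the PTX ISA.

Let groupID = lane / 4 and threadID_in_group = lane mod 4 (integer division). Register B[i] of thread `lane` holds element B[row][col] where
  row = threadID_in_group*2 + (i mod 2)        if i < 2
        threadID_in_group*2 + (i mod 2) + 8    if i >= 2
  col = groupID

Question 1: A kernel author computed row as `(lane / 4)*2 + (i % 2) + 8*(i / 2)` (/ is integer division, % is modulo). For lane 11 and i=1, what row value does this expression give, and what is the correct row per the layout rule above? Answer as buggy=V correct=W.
`(lane / 4)*2 + (i % 2) + 8*(i / 2)`[11,1]⇒5
lane 11⇒11/4=2, 11 mod 4=3
i=1  r:2·3+1+0⇒7  c:2
row: 5 vs 7

buggy=5 correct=7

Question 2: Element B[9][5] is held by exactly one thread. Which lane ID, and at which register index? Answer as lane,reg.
20,3

c: 5->gid=5  r: 9->r8=1,tid=0,i&1=1
L=5*4+0=20  i=1*2+1=3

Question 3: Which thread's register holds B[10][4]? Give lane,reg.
c=4⇒gr=4  r=10⇒Rb=1,th=1,odd=0
L=4*4+1=17  i=1*2+0=2

17,2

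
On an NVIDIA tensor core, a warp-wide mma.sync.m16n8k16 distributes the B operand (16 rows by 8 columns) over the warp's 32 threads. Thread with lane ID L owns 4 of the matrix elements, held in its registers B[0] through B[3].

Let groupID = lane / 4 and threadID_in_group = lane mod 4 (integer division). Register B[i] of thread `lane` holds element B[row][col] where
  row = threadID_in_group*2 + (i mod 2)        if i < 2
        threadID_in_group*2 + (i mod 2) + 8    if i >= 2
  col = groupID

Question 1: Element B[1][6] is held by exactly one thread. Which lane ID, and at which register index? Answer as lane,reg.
24,1

c=6→G=6  r=1→rhi=0,T=0,p=1
L=6*4+0=24  i=0*2+1=1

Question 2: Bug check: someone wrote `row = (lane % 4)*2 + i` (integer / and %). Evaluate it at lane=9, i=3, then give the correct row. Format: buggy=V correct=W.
buggy=5 correct=11

`(lane % 4)*2 + i`[9,3]→5
9: G=2,T=1
[3] (1*2+1+8,2) = (11,2)
row: 5 vs 11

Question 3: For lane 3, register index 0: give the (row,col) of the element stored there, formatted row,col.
6,0

L=3→G=3>>2=0, T=3&3=3
[0]→row 3·2+0+0=6  col G=0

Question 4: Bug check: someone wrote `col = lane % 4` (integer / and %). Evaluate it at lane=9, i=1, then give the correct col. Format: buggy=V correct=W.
`lane % 4`[9,1]->1
L=9->gid=9>>2=2, tid=9&3=1
[1]->row 1·2+1+0=3  col gid=2
col: 1 vs 2

buggy=1 correct=2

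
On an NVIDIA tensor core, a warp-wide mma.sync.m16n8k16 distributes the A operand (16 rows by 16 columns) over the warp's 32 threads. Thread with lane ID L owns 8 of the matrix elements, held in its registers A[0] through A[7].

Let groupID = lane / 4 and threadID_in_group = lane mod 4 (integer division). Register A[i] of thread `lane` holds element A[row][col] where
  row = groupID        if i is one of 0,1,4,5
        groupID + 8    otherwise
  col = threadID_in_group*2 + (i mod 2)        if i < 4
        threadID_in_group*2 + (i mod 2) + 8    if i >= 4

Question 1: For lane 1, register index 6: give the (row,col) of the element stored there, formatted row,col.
8,10

lane 1→1/4=0, 1 mod 4=1
i=6  r:0+8→8  c:2·1+0+8→10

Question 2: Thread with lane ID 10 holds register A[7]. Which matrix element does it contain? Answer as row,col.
10,13

10: grp=2,tig=2
[7] (2+8,2*2+1+8) = (10,13)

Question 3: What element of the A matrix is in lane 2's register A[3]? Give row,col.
8,5

lane 2→2/4=0, 2 mod 4=2
i=3  r:0+8→8  c:2·2+1+0→5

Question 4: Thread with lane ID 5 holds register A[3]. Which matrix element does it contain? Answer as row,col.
L=5->gid=5>>2=1, tid=5&3=1
[3]->row 1+8=9  col 1·2+1+0=3

9,3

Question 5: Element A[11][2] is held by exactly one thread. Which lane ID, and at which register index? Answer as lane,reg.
r=11→G=3,rhi=1  c=2→chi=0,T=1,p=0
L=3*4+1=13  i=0*4+1*2+0=2

13,2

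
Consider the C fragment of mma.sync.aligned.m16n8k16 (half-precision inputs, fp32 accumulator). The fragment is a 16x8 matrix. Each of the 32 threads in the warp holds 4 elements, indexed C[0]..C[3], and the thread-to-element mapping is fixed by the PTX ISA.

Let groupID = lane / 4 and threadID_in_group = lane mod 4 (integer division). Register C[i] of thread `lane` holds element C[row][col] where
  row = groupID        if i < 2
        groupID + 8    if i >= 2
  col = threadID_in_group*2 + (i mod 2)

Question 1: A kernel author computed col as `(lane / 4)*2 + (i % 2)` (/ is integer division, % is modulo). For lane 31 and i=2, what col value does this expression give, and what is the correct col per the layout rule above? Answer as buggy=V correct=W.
buggy=14 correct=6

`(lane / 4)*2 + (i % 2)`[31,2]⇒14
31: gr=7,th=3
[2] (7+8,3*2+0) = (15,6)
col: 14 vs 6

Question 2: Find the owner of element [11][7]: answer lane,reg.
r=11⇒gr=3,Rb=1  c=7⇒th=3,odd=1
L=3*4+3=15  i=1*2+1=3

15,3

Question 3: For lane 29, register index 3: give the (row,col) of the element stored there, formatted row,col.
29: G=7,T=1
[3] (7+8,1*2+1) = (15,3)

15,3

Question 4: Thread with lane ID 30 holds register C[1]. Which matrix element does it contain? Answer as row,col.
7,5

lane 30: g=7 (30/4), t=2 (30%4)
i=1: r=7+0=7, c=2*2+1=5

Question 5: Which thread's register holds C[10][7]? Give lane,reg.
r=10→G=2,rhi=1  c=7→T=3,p=1
L=2*4+3=11  i=1*2+1=3

11,3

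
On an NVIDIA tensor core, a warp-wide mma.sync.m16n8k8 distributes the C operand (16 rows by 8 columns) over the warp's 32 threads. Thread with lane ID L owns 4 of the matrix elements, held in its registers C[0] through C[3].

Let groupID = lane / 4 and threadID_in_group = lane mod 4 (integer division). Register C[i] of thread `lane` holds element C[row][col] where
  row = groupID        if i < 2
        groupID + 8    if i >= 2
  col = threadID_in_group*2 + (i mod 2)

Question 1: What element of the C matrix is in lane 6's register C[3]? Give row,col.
lane 6: gid=1 (6/4), tid=2 (6%4)
i=3: r=1+8=9, c=2*2+1=5

9,5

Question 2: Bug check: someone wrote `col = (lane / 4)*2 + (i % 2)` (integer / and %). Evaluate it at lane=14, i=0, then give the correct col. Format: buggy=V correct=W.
`(lane / 4)*2 + (i % 2)`[14,0]->6
14: g=3,t=2
[0] (3+0,2*2+0) = (3,4)
col: 6 vs 4

buggy=6 correct=4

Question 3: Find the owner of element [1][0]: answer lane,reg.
r:1=>grp=1,rB=0  c:0=>tig=0,lo=0
L=1*4+0=4  i=0*2+0=0

4,0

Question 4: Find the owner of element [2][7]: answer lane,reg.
11,1

r:2=>grp=2,rB=0  c:7=>tig=3,lo=1
L=2*4+3=11  i=0*2+1=1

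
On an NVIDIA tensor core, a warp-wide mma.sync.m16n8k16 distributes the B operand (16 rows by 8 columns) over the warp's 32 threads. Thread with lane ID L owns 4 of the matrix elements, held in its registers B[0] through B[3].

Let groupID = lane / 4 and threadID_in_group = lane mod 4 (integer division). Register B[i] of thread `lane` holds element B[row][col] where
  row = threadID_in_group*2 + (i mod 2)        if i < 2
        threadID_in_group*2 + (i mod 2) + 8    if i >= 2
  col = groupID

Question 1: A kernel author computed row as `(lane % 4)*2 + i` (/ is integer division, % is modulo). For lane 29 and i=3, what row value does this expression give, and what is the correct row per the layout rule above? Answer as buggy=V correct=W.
buggy=5 correct=11

`(lane % 4)*2 + i`[29,3]⇒5
lane 29: gr=7 (29/4), th=1 (29%4)
i=3: r=1*2+1+8=11, c=gr=7
row: 5 vs 11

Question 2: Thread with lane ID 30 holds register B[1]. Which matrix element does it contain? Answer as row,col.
5,7

lane 30: grp=7 (30/4), tig=2 (30%4)
i=1: r=2*2+1+0=5, c=grp=7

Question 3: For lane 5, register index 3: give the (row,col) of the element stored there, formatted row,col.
L=5->g=5>>2=1, t=5&3=1
[3]->row 1·2+1+8=11  col g=1

11,1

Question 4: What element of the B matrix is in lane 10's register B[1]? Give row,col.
5,2

L=10→G=10>>2=2, T=10&3=2
[1]→row 2·2+1+0=5  col G=2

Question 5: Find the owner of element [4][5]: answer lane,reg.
c:5=>grp=5  r:4=>rB=0,tig=2,lo=0
L=5*4+2=22  i=0*2+0=0

22,0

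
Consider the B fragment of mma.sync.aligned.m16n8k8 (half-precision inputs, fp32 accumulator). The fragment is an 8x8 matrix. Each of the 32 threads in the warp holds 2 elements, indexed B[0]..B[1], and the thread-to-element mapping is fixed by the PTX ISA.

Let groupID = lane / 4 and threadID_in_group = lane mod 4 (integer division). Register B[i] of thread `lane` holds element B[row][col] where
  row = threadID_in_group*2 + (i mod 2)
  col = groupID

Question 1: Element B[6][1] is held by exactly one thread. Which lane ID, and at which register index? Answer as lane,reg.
7,0

c=1->g=1  r=6->t=3,b0=0
L=1*4+3=7  i=0=0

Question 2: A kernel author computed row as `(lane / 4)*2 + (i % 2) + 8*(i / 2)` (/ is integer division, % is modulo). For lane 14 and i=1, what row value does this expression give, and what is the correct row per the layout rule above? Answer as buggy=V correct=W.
`(lane / 4)*2 + (i % 2) + 8*(i / 2)`[14,1]->7
lane 14: gid=3 (14/4), tid=2 (14%4)
i=1: r=2*2+1=5, c=gid=3
row: 7 vs 5

buggy=7 correct=5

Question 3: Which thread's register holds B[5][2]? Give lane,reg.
c=2->g=2  r=5->t=2,b0=1
L=2*4+2=10  i=1=1

10,1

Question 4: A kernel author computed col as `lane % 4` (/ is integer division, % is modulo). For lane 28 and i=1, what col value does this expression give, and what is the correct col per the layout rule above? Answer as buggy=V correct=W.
buggy=0 correct=7

`lane % 4`[28,1]→0
L=28→G=28>>2=7, T=28&3=0
[1]→row 0·2+1=1  col G=7
col: 0 vs 7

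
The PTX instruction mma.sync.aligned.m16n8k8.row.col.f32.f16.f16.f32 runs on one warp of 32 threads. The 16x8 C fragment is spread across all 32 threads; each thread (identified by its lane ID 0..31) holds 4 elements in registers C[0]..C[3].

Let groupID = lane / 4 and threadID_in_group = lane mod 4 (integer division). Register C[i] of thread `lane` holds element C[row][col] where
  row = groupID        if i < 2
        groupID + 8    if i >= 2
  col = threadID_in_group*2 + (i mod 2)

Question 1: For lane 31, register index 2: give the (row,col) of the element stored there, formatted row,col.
15,6

lane 31→31/4=7, 31 mod 4=3
i=2  r:7+8→15  c:2·3+0→6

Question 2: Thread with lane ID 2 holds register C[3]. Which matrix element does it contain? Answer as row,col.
8,5

lane 2->2/4=0, 2 mod 4=2
i=3  r:0+8->8  c:2·2+1->5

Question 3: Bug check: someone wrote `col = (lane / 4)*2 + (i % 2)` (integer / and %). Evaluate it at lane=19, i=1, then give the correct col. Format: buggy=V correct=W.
`(lane / 4)*2 + (i % 2)`[19,1]⇒9
L=19⇒gr=19>>2=4, th=19&3=3
[1]⇒row 4+0=4  col 3·2+1=7
col: 9 vs 7

buggy=9 correct=7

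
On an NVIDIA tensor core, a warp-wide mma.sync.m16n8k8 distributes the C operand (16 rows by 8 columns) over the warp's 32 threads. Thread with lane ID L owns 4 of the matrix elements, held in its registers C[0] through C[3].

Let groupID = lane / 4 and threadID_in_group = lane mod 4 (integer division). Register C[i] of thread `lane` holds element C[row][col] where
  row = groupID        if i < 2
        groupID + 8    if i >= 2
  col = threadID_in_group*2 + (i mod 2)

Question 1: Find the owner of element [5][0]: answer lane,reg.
r: 5->gid=5,r8=0  c: 0->tid=0,i&1=0
L=5*4+0=20  i=0*2+0=0

20,0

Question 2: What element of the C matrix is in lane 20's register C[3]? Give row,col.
20: g=5,t=0
[3] (5+8,0*2+1) = (13,1)

13,1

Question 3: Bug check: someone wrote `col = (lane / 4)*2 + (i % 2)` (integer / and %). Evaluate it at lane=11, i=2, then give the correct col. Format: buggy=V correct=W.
`(lane / 4)*2 + (i % 2)`[11,2]⇒4
lane 11⇒11/4=2, 11 mod 4=3
i=2  r:2+8⇒10  c:2·3+0⇒6
col: 4 vs 6

buggy=4 correct=6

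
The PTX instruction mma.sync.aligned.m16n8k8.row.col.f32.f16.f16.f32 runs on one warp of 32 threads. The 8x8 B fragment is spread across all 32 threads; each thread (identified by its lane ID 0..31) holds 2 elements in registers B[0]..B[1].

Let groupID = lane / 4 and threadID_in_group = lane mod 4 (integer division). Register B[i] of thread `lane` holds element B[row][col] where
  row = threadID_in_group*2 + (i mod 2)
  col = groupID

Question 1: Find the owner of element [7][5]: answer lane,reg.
23,1

c=5⇒gr=5  r=7⇒th=3,odd=1
L=5*4+3=23  i=1=1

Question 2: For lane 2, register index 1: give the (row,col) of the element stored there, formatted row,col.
L=2->g=2>>2=0, t=2&3=2
[1]->row 2·2+1=5  col g=0

5,0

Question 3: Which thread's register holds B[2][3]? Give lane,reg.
13,0

c:3=>grp=3  r:2=>tig=1,lo=0
L=3*4+1=13  i=0=0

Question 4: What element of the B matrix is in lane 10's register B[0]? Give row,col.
lane 10: G=2 (10/4), T=2 (10%4)
i=0: r=2*2+0=4, c=G=2

4,2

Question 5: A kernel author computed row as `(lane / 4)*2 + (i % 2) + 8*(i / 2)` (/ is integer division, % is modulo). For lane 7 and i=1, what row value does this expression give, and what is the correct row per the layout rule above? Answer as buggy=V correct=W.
buggy=3 correct=7

`(lane / 4)*2 + (i % 2) + 8*(i / 2)`[7,1]→3
L=7→G=7>>2=1, T=7&3=3
[1]→row 3·2+1=7  col G=1
row: 3 vs 7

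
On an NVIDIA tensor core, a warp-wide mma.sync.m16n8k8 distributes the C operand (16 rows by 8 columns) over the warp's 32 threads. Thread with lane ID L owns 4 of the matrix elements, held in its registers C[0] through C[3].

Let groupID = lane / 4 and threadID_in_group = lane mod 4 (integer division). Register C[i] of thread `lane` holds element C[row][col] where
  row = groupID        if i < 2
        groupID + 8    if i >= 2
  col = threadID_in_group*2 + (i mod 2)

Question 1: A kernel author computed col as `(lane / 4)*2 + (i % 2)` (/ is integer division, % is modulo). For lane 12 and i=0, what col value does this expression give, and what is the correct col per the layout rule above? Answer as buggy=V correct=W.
buggy=6 correct=0

`(lane / 4)*2 + (i % 2)`[12,0]=>6
12: grp=3,tig=0
[0] (3+0,0*2+0) = (3,0)
col: 6 vs 0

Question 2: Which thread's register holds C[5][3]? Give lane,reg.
21,1

r=5->g=5,rb=0  c=3->t=1,b0=1
L=5*4+1=21  i=0*2+1=1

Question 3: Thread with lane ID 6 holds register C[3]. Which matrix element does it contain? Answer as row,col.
9,5

L=6->gid=6>>2=1, tid=6&3=2
[3]->row 1+8=9  col 2·2+1=5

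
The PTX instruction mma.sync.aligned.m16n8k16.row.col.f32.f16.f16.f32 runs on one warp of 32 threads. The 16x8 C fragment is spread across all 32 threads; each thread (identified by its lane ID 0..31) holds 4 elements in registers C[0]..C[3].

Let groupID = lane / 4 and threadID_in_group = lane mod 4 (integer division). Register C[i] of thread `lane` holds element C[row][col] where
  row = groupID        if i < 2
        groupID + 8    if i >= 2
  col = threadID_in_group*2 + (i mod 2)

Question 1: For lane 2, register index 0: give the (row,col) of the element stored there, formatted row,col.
0,4

lane 2: g=0 (2/4), t=2 (2%4)
i=0: r=0+0=0, c=2*2+0=4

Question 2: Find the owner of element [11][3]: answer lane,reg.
13,3

r=11⇒gr=3,Rb=1  c=3⇒th=1,odd=1
L=3*4+1=13  i=1*2+1=3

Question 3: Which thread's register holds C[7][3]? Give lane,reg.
r=7⇒gr=7,Rb=0  c=3⇒th=1,odd=1
L=7*4+1=29  i=0*2+1=1

29,1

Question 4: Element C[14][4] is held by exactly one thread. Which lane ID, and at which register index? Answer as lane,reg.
r=14→G=6,rhi=1  c=4→T=2,p=0
L=6*4+2=26  i=1*2+0=2

26,2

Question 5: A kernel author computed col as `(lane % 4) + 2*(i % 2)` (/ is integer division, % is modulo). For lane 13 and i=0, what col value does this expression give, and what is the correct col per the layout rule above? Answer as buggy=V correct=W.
`(lane % 4) + 2*(i % 2)`[13,0]->1
13: g=3,t=1
[0] (3+0,1*2+0) = (3,2)
col: 1 vs 2

buggy=1 correct=2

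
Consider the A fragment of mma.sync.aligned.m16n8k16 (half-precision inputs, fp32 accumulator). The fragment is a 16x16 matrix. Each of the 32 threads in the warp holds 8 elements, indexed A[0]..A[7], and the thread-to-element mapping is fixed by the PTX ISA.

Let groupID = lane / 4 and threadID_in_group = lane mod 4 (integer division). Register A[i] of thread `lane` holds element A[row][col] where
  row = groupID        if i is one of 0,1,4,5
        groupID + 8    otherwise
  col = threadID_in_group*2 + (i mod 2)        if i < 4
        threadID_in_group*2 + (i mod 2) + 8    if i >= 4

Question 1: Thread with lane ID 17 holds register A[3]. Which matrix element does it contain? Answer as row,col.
12,3

17: gr=4,th=1
[3] (4+8,1*2+1+0) = (12,3)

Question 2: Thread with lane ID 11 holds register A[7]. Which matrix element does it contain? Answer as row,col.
10,15

lane 11=>11/4=2, 11 mod 4=3
i=7  r:2+8=>10  c:2·3+1+8=>15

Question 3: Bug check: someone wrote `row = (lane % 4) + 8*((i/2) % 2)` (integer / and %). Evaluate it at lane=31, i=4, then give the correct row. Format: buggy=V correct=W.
`(lane % 4) + 8*((i/2) % 2)`[31,4]=>3
L=31=>grp=31>>2=7, tig=31&3=3
[4]=>row 7+0=7  col 3·2+0+8=14
row: 3 vs 7

buggy=3 correct=7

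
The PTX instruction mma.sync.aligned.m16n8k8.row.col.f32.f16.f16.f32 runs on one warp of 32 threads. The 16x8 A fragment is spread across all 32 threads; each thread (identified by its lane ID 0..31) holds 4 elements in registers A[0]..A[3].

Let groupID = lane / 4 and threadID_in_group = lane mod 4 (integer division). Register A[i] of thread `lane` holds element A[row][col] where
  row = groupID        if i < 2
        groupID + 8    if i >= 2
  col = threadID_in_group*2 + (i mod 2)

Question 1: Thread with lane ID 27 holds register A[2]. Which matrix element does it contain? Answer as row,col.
lane 27: grp=6 (27/4), tig=3 (27%4)
i=2: r=6+8=14, c=3*2+0=6

14,6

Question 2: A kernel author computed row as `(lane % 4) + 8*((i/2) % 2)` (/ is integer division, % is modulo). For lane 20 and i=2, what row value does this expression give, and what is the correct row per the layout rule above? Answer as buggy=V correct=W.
`(lane % 4) + 8*((i/2) % 2)`[20,2]⇒8
L=20⇒gr=20>>2=5, th=20&3=0
[2]⇒row 5+8=13  col 0·2+0=0
row: 8 vs 13

buggy=8 correct=13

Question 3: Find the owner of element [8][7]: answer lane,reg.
3,3

r=8→G=0,rhi=1  c=7→T=3,p=1
L=0*4+3=3  i=1*2+1=3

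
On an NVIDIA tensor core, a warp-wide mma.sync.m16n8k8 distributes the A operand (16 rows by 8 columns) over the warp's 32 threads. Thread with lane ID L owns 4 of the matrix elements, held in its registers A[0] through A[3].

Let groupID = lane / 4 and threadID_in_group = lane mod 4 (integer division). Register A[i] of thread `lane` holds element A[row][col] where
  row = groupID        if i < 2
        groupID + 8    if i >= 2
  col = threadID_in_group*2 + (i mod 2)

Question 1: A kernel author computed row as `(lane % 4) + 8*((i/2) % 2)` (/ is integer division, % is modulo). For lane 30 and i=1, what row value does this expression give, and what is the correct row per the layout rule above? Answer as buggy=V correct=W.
`(lane % 4) + 8*((i/2) % 2)`[30,1]=>2
30: grp=7,tig=2
[1] (7+0,2*2+1) = (7,5)
row: 2 vs 7

buggy=2 correct=7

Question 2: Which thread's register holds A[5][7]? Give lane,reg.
r:5=>grp=5,rB=0  c:7=>tig=3,lo=1
L=5*4+3=23  i=0*2+1=1

23,1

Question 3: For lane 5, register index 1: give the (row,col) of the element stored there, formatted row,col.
1,3

lane 5: G=1 (5/4), T=1 (5%4)
i=1: r=1+0=1, c=1*2+1=3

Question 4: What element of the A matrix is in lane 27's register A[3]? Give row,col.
14,7

L=27⇒gr=27>>2=6, th=27&3=3
[3]⇒row 6+8=14  col 3·2+1=7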